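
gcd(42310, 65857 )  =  1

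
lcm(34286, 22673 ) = 1405726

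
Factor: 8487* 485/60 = 274413/4 = 2^( - 2)*3^1*23^1*41^1 * 97^1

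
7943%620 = 503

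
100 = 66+34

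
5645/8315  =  1129/1663 = 0.68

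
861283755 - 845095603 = 16188152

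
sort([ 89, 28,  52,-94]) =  [ - 94, 28, 52, 89 ]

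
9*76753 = 690777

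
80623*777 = 62644071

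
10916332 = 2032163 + 8884169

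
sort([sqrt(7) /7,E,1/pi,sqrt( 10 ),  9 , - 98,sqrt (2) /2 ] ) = [  -  98, 1/pi , sqrt( 7) /7,sqrt(2) /2 , E,sqrt( 10 ),9 ] 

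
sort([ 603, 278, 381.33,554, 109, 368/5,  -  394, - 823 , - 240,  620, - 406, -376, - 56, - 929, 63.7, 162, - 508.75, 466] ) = [ - 929,-823, - 508.75, - 406, - 394, - 376,-240 , - 56, 63.7, 368/5, 109, 162, 278, 381.33, 466, 554, 603, 620]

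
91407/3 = 30469 = 30469.00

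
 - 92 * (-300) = 27600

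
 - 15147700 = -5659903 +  - 9487797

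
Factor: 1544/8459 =2^3*11^( - 1)*193^1*769^(-1) 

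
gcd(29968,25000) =8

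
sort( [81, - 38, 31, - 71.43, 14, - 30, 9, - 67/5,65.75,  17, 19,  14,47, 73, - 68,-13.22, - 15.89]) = [ - 71.43,-68, - 38 ,-30, - 15.89,-67/5, - 13.22,  9, 14,14,17,  19,31,  47, 65.75, 73, 81] 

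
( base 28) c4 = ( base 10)340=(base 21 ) G4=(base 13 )202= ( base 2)101010100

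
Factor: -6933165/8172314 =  - 2^( - 1)*3^1* 5^1 * 23^( - 1)*101^( - 1)*151^1*  1759^( - 1)*3061^1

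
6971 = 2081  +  4890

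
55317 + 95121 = 150438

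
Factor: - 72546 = -2^1 * 3^1 * 107^1 *113^1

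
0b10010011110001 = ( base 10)9457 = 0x24F1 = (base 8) 22361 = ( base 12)5581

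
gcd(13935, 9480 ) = 15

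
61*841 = 51301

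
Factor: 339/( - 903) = - 113/301 = -7^( - 1 ) * 43^( - 1 ) * 113^1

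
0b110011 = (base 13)3C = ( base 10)51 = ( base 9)56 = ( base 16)33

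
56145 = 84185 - 28040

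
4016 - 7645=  - 3629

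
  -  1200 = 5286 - 6486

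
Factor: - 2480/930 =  - 2^3*3^( - 1) = - 8/3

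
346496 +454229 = 800725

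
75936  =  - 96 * ( - 791 )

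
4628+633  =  5261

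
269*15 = 4035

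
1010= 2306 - 1296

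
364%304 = 60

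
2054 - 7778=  - 5724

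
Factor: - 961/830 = - 2^( - 1)*5^( - 1) * 31^2*83^( - 1 ) 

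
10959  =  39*281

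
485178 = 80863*6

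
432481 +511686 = 944167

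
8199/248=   33 + 15/248= 33.06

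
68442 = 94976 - 26534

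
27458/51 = 27458/51 = 538.39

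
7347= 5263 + 2084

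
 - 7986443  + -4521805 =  - 12508248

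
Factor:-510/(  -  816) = 2^( -3 )*5^1 = 5/8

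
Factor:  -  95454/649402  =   - 47727/324701 =- 3^2*13^ ( - 1) * 5303^1* 24977^( - 1 )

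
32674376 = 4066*8036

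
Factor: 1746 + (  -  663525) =-3^2  *23^2*139^1  =  - 661779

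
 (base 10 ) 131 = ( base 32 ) 43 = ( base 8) 203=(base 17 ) 7C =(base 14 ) 95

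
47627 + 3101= 50728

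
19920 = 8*2490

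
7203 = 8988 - 1785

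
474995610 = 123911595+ 351084015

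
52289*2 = 104578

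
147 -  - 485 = 632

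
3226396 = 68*47447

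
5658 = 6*943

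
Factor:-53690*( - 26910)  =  2^2*3^2*5^2*7^1 *13^2*23^1 *59^1 = 1444797900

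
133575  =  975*137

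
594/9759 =198/3253 = 0.06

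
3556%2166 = 1390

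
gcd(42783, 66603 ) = 3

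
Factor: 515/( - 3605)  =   - 7^( - 1)= - 1/7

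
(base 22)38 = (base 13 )59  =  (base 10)74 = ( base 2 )1001010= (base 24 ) 32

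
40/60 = 2/3 = 0.67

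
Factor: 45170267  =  811^1 * 55697^1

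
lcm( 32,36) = 288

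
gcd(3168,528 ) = 528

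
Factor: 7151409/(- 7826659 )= - 3^4*373^( - 1 ) * 20983^( - 1 )*88289^1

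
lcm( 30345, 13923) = 1183455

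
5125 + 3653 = 8778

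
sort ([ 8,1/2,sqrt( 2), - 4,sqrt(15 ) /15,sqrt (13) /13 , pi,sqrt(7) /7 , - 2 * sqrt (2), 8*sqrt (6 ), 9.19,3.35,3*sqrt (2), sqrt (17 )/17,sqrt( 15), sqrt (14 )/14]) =[ - 4, - 2 * sqrt( 2),sqrt(17)/17,sqrt( 15) /15,sqrt ( 14 ) /14 , sqrt( 13)/13, sqrt(7) /7 , 1/2, sqrt (2 ),pi,3.35, sqrt ( 15),3*sqrt(2),8, 9.19,8*sqrt( 6 ) ] 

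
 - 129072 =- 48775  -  80297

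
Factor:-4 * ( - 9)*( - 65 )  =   - 2340 = -2^2*3^2*5^1*13^1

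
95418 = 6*15903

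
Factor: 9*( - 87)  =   - 783   =  - 3^3*29^1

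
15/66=5/22= 0.23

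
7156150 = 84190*85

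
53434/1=53434 =53434.00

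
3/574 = 3/574= 0.01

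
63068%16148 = 14624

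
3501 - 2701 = 800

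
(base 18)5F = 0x69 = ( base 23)4D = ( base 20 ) 55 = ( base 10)105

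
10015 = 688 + 9327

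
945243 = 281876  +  663367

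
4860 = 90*54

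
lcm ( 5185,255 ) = 15555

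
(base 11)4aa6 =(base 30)7BK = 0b1100111111010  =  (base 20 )GCA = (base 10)6650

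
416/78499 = 416/78499 = 0.01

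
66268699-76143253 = -9874554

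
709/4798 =709/4798   =  0.15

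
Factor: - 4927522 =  - 2^1*2463761^1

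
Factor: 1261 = 13^1*97^1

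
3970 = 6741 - 2771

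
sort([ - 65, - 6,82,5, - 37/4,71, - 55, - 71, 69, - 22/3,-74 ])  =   [ - 74, - 71, - 65, - 55, - 37/4, - 22/3, - 6,5, 69, 71 , 82]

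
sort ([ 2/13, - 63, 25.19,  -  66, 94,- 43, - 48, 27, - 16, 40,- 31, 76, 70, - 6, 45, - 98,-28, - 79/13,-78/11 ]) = [ - 98, - 66, - 63,  -  48, -43, - 31,- 28,  -  16, - 78/11,  -  79/13, - 6, 2/13, 25.19, 27  ,  40, 45,70,  76 , 94]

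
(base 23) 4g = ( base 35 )33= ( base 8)154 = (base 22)4k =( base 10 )108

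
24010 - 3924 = 20086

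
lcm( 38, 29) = 1102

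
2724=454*6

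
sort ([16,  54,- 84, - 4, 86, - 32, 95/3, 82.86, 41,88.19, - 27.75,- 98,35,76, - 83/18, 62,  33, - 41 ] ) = [ - 98, - 84, - 41, -32, - 27.75, - 83/18, -4, 16,95/3,33, 35,41,54, 62,76, 82.86,86, 88.19 ]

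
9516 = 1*9516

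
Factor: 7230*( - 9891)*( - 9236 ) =660484185480=2^3*3^3*5^1*7^1*157^1 * 241^1*2309^1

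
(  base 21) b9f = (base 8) 11677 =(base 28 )6CF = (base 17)1086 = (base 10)5055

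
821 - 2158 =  - 1337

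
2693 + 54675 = 57368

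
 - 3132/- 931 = 3+339/931  =  3.36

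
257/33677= 257/33677 = 0.01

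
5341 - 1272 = 4069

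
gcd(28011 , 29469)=3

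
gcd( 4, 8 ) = 4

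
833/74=11 + 19/74 =11.26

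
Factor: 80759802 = 2^1 * 3^1 * 71^1*101^1*1877^1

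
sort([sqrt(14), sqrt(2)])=[sqrt( 2 ),sqrt(14 ) ]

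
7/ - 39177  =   - 1 + 39170/39177 = -0.00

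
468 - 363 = 105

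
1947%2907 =1947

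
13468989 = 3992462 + 9476527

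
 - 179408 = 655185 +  - 834593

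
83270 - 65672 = 17598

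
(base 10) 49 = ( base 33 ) 1g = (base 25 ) 1O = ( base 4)301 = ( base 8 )61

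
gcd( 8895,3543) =3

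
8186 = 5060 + 3126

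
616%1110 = 616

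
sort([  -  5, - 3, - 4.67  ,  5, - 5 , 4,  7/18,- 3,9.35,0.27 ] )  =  [ - 5, - 5, - 4.67 , - 3, - 3,0.27, 7/18 , 4, 5, 9.35] 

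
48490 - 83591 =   -  35101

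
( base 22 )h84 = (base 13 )3A9A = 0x20D8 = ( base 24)ee8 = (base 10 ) 8408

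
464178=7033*66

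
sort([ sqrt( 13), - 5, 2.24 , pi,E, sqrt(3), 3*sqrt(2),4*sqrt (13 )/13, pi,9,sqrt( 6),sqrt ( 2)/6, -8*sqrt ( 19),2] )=[ - 8*sqrt(19),  -  5,sqrt(2)/6,4 *sqrt( 13)/13 , sqrt( 3),  2,2.24,sqrt( 6 ),E,pi,pi , sqrt( 13), 3*sqrt( 2),9 ]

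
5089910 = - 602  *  ( - 8455 ) 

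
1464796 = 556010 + 908786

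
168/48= 7/2= 3.50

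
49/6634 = 49/6634 = 0.01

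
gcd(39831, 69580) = 71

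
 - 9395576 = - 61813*152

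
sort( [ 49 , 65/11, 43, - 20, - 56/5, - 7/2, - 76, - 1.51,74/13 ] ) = [ - 76,-20, - 56/5, - 7/2, - 1.51, 74/13,65/11,43,49]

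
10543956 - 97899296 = - 87355340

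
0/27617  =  0=0.00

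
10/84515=2/16903 = 0.00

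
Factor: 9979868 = 2^2 * 2494967^1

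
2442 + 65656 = 68098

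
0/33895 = 0 = 0.00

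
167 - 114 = 53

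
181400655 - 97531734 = 83868921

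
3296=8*412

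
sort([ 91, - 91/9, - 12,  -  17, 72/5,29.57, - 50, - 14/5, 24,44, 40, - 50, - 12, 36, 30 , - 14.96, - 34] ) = [ - 50, - 50,  -  34, - 17, - 14.96, - 12, - 12, - 91/9, - 14/5,72/5,24,29.57, 30, 36, 40, 44, 91] 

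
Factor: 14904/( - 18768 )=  - 2^( - 1)*3^3*17^(-1 )=- 27/34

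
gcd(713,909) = 1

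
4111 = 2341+1770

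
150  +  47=197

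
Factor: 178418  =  2^1 * 89209^1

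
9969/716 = 9969/716 = 13.92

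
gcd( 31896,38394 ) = 18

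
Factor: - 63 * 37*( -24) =55944 = 2^3*3^3 * 7^1*37^1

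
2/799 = 2/799 = 0.00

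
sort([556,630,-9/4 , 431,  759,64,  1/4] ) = [ - 9/4,1/4,64,431, 556,  630, 759]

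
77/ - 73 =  - 77/73 = - 1.05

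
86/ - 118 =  - 1 + 16/59 = -  0.73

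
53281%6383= 2217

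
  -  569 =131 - 700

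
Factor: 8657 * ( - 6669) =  - 57733533 = - 3^3 * 11^1* 13^1 * 19^1*787^1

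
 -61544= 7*( - 8792)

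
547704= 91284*6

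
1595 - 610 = 985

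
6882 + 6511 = 13393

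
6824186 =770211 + 6053975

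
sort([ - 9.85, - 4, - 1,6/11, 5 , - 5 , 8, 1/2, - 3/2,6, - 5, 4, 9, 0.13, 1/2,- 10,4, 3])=[ - 10, - 9.85, - 5, - 5, - 4, - 3/2, - 1, 0.13, 1/2 , 1/2, 6/11, 3, 4,4,  5,6 , 8, 9] 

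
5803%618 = 241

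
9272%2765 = 977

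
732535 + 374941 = 1107476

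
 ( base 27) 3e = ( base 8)137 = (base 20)4F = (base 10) 95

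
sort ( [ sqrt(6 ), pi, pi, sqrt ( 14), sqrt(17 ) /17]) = [ sqrt(17) /17, sqrt( 6),pi, pi,sqrt(14 )]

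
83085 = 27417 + 55668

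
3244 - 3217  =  27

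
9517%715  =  222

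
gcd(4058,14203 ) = 2029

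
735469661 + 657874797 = 1393344458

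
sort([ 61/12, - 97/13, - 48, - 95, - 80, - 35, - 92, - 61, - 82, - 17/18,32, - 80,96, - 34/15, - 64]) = [ - 95, - 92, - 82, - 80 ,-80, - 64, - 61, - 48, - 35, - 97/13, - 34/15, - 17/18,61/12,32,96] 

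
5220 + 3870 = 9090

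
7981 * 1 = 7981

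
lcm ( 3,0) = 0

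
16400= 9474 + 6926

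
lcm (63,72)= 504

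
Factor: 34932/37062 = 2^1 * 3^( - 1)*29^( - 1 )*41^1 = 82/87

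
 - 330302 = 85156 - 415458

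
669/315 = 2  +  13/105 = 2.12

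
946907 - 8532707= - 7585800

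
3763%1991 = 1772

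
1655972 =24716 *67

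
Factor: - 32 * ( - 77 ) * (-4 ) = -2^7*7^1*11^1 = -9856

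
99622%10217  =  7669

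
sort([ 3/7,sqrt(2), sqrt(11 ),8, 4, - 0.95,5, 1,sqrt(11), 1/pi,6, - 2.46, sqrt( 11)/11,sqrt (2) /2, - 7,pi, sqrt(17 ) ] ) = [ - 7, - 2.46,-0.95,sqrt(11 )/11,1/pi,3/7, sqrt(2 )/2, 1,sqrt(2 ),pi,sqrt(11),sqrt(11 ),4,sqrt(17),  5,6,8] 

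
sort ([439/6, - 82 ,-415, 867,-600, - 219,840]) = [ - 600 , - 415,-219 , - 82, 439/6,840, 867]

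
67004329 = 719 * 93191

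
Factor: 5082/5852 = 33/38= 2^(- 1 )*3^1*11^1*19^( - 1 )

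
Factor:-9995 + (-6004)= - 3^1 *5333^1 = -15999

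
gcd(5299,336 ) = 7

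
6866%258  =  158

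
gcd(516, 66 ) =6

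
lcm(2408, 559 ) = 31304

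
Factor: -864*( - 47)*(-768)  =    -  2^13*3^4*47^1 =-31186944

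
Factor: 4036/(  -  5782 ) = -2018/2891 = - 2^1*7^( - 2)*59^( - 1)  *  1009^1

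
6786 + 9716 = 16502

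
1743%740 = 263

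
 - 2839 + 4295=1456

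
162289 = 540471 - 378182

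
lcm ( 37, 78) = 2886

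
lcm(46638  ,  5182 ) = 46638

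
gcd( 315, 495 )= 45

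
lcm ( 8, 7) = 56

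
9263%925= 13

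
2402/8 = 1201/4 = 300.25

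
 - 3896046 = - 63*61842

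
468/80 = 117/20 = 5.85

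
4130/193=4130/193=21.40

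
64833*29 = 1880157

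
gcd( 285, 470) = 5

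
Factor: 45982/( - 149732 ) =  - 277/902 = - 2^ ( - 1)*11^(  -  1)*41^( - 1)*277^1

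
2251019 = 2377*947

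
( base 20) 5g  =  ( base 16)74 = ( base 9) 138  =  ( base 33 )3h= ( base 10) 116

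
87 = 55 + 32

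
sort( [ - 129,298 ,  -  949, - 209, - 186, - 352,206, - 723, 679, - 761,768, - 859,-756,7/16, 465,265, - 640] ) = [ - 949, - 859, - 761, - 756, - 723, - 640, - 352, - 209,  -  186 , - 129, 7/16,206,265, 298,465, 679, 768] 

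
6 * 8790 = 52740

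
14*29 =406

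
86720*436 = 37809920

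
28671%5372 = 1811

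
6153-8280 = -2127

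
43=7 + 36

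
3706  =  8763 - 5057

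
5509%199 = 136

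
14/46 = 7/23 = 0.30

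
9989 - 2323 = 7666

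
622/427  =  1 + 195/427  =  1.46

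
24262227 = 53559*453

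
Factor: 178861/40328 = 2^( - 3 )*71^( - 2)*383^1*467^1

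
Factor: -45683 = -11^1 * 4153^1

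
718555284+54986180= 773541464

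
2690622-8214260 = -5523638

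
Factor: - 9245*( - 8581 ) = 79331345 =5^1*43^2 * 8581^1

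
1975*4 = 7900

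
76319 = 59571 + 16748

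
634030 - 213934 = 420096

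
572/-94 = -7 +43/47= - 6.09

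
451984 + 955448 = 1407432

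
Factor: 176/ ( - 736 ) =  - 11/46 = - 2^ ( - 1 )*11^1*23^ (- 1)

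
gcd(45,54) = 9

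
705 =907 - 202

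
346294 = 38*9113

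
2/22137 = 2/22137 =0.00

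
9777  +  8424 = 18201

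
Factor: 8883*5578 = 2^1*3^3*7^1*47^1*2789^1=49549374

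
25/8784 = 25/8784 =0.00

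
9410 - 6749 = 2661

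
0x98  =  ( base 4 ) 2120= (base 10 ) 152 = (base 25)62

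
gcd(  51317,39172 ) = 7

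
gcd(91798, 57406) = 2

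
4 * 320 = 1280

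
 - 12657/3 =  - 4219 = - 4219.00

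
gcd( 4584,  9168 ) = 4584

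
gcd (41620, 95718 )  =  2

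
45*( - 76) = -3420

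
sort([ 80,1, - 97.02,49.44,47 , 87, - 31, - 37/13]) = [ - 97.02, - 31, - 37/13, 1,47,49.44, 80, 87 ] 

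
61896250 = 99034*625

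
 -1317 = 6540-7857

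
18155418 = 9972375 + 8183043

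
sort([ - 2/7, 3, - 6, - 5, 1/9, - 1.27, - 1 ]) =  [ - 6, - 5,-1.27, - 1, - 2/7, 1/9,3 ] 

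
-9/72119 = - 1  +  72110/72119 = - 0.00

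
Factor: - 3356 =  - 2^2*839^1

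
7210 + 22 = 7232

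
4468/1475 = 3 +43/1475= 3.03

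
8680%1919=1004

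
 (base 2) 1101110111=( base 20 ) 247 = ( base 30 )th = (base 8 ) 1567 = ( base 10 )887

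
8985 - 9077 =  - 92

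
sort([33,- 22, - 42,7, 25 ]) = [ - 42, - 22,7, 25, 33 ]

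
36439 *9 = 327951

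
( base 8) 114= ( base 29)2I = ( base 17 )48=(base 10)76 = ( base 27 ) 2M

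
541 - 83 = 458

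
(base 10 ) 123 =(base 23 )58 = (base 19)69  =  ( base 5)443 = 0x7B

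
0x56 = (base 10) 86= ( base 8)126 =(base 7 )152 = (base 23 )3h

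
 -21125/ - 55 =4225/11=384.09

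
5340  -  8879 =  - 3539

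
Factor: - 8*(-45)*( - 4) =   -  1440= -2^5 * 3^2*5^1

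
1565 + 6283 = 7848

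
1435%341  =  71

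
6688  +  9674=16362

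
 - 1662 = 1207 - 2869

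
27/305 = 27/305 = 0.09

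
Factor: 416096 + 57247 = 3^1*13^1*53^1*229^1 = 473343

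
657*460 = 302220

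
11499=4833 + 6666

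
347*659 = 228673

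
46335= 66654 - 20319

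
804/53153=804/53153 = 0.02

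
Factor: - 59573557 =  - 59573557^1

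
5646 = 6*941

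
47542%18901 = 9740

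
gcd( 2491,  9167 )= 1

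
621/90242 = 621/90242 = 0.01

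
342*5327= 1821834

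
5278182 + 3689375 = 8967557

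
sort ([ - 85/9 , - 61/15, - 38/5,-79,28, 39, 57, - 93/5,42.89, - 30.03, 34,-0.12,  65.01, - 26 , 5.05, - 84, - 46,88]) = [ - 84, - 79, - 46, - 30.03,-26, - 93/5, - 85/9, - 38/5, - 61/15, - 0.12, 5.05, 28, 34,39,42.89 , 57,  65.01,88 ]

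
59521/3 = 19840 + 1/3  =  19840.33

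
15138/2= 7569 =7569.00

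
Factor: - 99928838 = - 2^1*29^1*79^1*113^1*193^1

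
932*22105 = 20601860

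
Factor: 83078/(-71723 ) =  - 2^1*17^( - 1)*4219^( - 1 )*41539^1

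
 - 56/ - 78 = 28/39 = 0.72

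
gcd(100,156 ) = 4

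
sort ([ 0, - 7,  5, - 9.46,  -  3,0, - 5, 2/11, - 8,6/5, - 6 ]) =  [ -9.46,-8, - 7, - 6,  -  5 , -3,0,0,2/11,6/5, 5 ]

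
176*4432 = 780032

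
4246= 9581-5335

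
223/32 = 6 + 31/32 = 6.97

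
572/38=286/19 = 15.05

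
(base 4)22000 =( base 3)212201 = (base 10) 640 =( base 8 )1200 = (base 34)is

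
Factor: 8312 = 2^3 * 1039^1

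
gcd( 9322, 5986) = 2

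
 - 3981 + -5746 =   -  9727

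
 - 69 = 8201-8270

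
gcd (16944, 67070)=706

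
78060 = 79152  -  1092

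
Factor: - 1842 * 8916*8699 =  - 142866043128  =  - 2^3 * 3^2*307^1*743^1*8699^1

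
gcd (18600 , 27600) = 600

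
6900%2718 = 1464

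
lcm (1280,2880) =11520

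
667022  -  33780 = 633242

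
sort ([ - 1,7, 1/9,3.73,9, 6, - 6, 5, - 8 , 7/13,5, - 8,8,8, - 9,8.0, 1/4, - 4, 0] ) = [  -  9, - 8, - 8, - 6, - 4, - 1,0,  1/9,  1/4,7/13,3.73, 5,5 , 6,7,  8 , 8,  8.0, 9 ]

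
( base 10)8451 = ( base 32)883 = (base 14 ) 3119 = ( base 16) 2103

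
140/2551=140/2551 = 0.05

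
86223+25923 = 112146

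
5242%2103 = 1036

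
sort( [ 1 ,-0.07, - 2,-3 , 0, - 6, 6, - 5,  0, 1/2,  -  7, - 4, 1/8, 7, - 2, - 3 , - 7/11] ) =[-7,-6, - 5, - 4,- 3, - 3 , - 2, -2,-7/11, - 0.07, 0 , 0, 1/8, 1/2, 1 , 6,  7 ]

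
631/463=1+168/463 = 1.36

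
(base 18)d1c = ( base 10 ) 4242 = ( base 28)5BE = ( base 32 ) 44i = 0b1000010010010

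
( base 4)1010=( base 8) 104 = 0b1000100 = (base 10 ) 68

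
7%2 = 1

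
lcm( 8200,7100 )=582200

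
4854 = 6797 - 1943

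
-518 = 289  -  807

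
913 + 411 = 1324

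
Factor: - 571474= - 2^1*29^1*59^1*167^1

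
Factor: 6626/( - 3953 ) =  - 2^1*59^( -1 )*67^( - 1)*3313^1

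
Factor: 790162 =2^1*97^1*4073^1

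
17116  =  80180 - 63064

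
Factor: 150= 2^1*3^1*5^2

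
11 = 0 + 11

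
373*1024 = 381952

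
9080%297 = 170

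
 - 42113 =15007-57120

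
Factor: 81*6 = 486= 2^1*3^5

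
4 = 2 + 2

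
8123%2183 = 1574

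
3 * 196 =588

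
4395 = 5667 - 1272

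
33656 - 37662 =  - 4006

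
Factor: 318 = 2^1*3^1  *  53^1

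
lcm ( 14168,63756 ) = 127512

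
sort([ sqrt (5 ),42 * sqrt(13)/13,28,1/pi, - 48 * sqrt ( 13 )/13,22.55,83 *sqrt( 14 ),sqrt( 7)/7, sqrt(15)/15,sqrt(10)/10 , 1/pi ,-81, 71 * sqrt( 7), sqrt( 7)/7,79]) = [ - 81, - 48 * sqrt (13)/13,sqrt(15)/15, sqrt( 10) /10, 1/pi , 1/pi,sqrt( 7 )/7, sqrt( 7)/7,sqrt( 5 ),42*sqrt(13)/13,  22.55, 28,79, 71*sqrt( 7),83* sqrt (14)] 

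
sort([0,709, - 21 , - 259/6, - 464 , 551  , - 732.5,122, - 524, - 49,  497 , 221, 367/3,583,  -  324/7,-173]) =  [ - 732.5 , - 524 ,  -  464, - 173, - 49, - 324/7,  -  259/6,  -  21,0,122,  367/3,  221, 497 , 551,583 , 709 ]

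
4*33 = 132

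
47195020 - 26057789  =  21137231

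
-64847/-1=64847+0/1 = 64847.00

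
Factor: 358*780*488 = 136269120 = 2^6*3^1*5^1*13^1 *61^1*179^1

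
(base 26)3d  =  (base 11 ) 83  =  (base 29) 34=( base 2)1011011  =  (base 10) 91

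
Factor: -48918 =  - 2^1*3^1*31^1*263^1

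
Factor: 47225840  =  2^4*5^1*590323^1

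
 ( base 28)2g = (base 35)22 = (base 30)2C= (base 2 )1001000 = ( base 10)72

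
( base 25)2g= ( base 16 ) 42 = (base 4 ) 1002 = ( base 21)33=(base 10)66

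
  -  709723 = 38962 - 748685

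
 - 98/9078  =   - 49/4539 = - 0.01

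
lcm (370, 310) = 11470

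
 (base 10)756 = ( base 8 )1364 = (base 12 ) 530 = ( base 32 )nk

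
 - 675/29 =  - 675/29=- 23.28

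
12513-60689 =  - 48176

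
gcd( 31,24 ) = 1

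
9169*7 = 64183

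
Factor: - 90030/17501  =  -2^1*3^1*5^1*11^( - 1)*37^ (- 1 )*43^(-1) * 3001^1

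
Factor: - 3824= - 2^4*239^1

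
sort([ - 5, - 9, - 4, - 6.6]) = [ - 9,-6.6, - 5,  -  4]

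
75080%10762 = 10508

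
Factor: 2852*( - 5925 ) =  - 16898100 = - 2^2*3^1*5^2*23^1*31^1*79^1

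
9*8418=75762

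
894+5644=6538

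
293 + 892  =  1185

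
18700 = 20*935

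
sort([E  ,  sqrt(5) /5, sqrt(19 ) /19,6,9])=[sqrt(19 )/19,sqrt(5 ) /5,E,  6, 9 ] 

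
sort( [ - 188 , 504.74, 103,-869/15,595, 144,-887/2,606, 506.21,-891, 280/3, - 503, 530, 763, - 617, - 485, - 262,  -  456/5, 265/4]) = [-891, - 617,-503,-485,  -  887/2, -262,-188, - 456/5, - 869/15,265/4 , 280/3, 103,144,504.74, 506.21, 530, 595,606,763 ]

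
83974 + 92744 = 176718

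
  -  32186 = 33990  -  66176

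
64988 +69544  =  134532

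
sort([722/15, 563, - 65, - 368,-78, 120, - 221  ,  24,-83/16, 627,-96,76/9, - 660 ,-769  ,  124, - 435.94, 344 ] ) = [ - 769 , - 660,-435.94, -368, - 221, - 96, - 78,-65 , - 83/16,76/9,24,722/15, 120,  124,344,563,  627]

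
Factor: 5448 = 2^3*3^1*227^1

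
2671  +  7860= 10531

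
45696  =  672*68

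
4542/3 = 1514=1514.00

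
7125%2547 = 2031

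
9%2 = 1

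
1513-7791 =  - 6278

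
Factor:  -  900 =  - 2^2*3^2*5^2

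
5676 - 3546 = 2130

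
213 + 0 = 213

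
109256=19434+89822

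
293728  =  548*536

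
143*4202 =600886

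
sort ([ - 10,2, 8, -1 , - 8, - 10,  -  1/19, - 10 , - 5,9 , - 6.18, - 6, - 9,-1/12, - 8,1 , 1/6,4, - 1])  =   [ - 10, - 10, - 10 , - 9 , - 8 , - 8, - 6.18, - 6,-5,- 1, - 1, - 1/12, - 1/19,1/6 , 1, 2 , 4, 8,  9] 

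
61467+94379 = 155846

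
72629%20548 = 10985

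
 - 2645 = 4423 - 7068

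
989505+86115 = 1075620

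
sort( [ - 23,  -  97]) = [ - 97, - 23 ] 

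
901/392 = 2 + 117/392 = 2.30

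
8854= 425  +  8429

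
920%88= 40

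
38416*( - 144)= -5531904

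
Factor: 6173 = 6173^1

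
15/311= 15/311 = 0.05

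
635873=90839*7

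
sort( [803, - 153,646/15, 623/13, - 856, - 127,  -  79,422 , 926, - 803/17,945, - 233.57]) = [ - 856, - 233.57, - 153,- 127,- 79,  -  803/17, 646/15, 623/13 , 422,803,  926,945 ]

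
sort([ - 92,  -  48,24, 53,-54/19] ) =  [ - 92, -48, - 54/19,  24, 53]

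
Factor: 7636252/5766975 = 2^2 *3^( - 2)*5^(  -  2 ) * 13^1*19^( - 1 )*59^1*71^(- 1 )*131^1  =  401908/303525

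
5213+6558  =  11771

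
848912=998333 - 149421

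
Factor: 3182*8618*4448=121975173248 = 2^7*31^1*37^1*43^1*139^2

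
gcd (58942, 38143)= 1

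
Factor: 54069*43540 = 2^2*3^1*5^1*7^1*67^1*269^1*311^1 = 2354164260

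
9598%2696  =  1510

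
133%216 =133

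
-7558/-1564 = 4 + 651/782 = 4.83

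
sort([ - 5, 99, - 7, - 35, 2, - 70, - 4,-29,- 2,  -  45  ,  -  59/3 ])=[  -  70, - 45, - 35,-29 , - 59/3, - 7, - 5,  -  4,-2, 2, 99 ] 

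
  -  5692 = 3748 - 9440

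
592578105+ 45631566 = 638209671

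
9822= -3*(  -  3274)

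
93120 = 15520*6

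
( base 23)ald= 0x169A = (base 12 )3422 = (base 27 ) 7P8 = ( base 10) 5786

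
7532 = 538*14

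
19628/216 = 4907/54 =90.87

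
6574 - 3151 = 3423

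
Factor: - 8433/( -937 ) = 9 = 3^2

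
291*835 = 242985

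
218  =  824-606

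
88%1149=88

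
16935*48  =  812880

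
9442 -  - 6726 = 16168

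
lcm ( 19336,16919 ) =135352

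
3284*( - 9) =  -29556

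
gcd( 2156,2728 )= 44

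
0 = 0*33712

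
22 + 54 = 76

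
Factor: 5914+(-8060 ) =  - 2^1*29^1*37^1 = -2146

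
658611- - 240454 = 899065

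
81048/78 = 1039 + 1/13 =1039.08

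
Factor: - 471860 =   -  2^2*5^1*23593^1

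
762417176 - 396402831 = 366014345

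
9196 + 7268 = 16464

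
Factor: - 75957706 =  - 2^1*11^1*19^1*181717^1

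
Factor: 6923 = 7^1*23^1 * 43^1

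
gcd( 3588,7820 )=92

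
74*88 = 6512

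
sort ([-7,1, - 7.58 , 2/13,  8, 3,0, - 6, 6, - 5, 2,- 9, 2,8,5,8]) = [  -  9, - 7.58, - 7,  -  6, - 5,  0,2/13, 1,2,2, 3,5, 6,8,8,8]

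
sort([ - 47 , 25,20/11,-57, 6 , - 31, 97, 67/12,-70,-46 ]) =[ - 70, - 57, - 47,  -  46,-31, 20/11,67/12, 6, 25,  97 ]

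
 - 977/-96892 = 977/96892 = 0.01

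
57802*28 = 1618456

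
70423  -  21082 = 49341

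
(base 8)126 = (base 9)105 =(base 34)2I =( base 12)72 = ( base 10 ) 86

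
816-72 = 744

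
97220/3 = 32406 + 2/3  =  32406.67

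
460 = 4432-3972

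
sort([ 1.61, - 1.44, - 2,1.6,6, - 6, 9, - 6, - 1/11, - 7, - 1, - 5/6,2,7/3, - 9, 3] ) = [ - 9, - 7,-6, - 6, - 2, - 1.44, - 1, - 5/6,-1/11,1.6, 1.61,2,  7/3,3 , 6,9 ] 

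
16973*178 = 3021194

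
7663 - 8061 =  - 398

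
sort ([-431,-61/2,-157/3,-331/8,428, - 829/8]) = [-431, - 829/8, - 157/3, - 331/8, - 61/2, 428]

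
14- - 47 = 61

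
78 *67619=5274282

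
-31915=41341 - 73256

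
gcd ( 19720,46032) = 8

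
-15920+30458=14538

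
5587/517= 10 + 417/517 = 10.81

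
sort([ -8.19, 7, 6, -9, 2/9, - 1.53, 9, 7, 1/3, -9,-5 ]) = [-9, - 9, - 8.19,-5,-1.53, 2/9, 1/3, 6,7, 7,9]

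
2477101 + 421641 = 2898742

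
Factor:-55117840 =  -  2^4*5^1 * 47^1 * 107^1 * 137^1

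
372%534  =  372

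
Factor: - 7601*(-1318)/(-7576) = - 5009059/3788 = -2^(  -  2)*  11^1*659^1*691^1*947^(-1)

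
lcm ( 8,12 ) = 24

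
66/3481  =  66/3481  =  0.02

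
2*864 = 1728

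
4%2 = 0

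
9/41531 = 9/41531 = 0.00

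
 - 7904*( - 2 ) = 15808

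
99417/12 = 33139/4  =  8284.75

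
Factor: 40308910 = 2^1*5^1*37^1*108943^1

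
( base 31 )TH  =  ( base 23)1GJ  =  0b1110010100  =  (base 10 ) 916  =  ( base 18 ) 2eg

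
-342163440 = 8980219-351143659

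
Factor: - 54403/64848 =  - 2^(-4)*3^(-1 )*7^( - 1 )*193^(-1 ) * 54403^1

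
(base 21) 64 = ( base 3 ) 11211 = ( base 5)1010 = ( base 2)10000010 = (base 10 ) 130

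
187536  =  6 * 31256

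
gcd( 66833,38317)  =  1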